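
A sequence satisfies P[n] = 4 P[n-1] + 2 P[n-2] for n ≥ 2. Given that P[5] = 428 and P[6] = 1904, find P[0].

Rearranging, P[n-2] = (P[n] - 4 P[n-1]) / 2.
P[4] = (1904 - 4(428)) / 2 = 192/2 = 96
P[3] = (428 - 4(96)) / 2 = 44/2 = 22
P[2] = (96 - 4(22)) / 2 = 8/2 = 4
P[1] = (22 - 4(4)) / 2 = 6/2 = 3
P[0] = (4 - 4(3)) / 2 = -8/2 = -4

-4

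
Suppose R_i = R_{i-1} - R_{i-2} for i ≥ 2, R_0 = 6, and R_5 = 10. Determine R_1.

-4

Let R_1 = x.
R_2 = -6 + x
R_3 = -6
R_4 = -x
R_5 = 6 - x
So 6 - x = 10, giving x = -4.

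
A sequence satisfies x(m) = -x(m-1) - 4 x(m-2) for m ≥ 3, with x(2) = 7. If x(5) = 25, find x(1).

-2

Let x(1) = w.
x(3) = -7 - 4w
x(4) = -21 + 4w
x(5) = 49 + 12w
So 49 + 12w = 25, giving w = -2.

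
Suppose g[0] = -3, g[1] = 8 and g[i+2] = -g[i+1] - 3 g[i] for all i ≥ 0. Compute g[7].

-40

g[2] = -8 - 3·(-3) = 1
g[3] = -1 - 3·8 = -25
g[4] = -(-25) - 3·1 = 22
g[5] = -22 - 3·(-25) = 53
g[6] = -53 - 3·22 = -119
g[7] = -(-119) - 3·53 = -40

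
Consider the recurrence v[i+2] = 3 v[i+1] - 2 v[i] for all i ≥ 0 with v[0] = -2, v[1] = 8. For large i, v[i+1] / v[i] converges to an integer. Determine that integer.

2

The characteristic equation is r^2 - 3r + 2 = 0, which factors as (r - 2)(r - 1) = 0.
So the roots are 2 and 1. Since |2| > |1| and the coefficient of 2^i is non-zero, the ratio tends to 2.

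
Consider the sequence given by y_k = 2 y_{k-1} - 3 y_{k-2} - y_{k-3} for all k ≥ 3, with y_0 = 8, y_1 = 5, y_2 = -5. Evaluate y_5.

-8

y_3 = 2*(-5) - 3*5 - 8 = -33
y_4 = 2*(-33) - 3*(-5) - 5 = -56
y_5 = 2*(-56) - 3*(-33) - (-5) = -8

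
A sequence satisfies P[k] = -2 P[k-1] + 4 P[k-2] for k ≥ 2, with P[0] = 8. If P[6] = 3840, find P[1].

Let P[1] = w.
P[2] = 32 - 2w
P[3] = -64 + 8w
P[4] = 256 - 24w
P[5] = -768 + 80w
P[6] = 2560 - 256w
So 2560 - 256w = 3840, giving w = -5.

-5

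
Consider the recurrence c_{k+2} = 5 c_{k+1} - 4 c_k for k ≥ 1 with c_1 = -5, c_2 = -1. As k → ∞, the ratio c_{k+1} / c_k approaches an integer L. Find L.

4

The characteristic equation is r^2 - 5r + 4 = 0, which factors as (r - 4)(r - 1) = 0.
So the roots are 4 and 1. Since |4| > |1| and the coefficient of 4^k is non-zero, the ratio tends to 4.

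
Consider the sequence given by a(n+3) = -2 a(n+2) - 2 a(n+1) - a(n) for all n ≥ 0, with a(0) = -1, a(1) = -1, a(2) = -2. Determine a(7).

-1

a(3) = -2·(-2) - 2·(-1) - (-1) = 7
a(4) = -2·7 - 2·(-2) - (-1) = -9
a(5) = -2·(-9) - 2·7 - (-2) = 6
a(6) = -2·6 - 2·(-9) - 7 = -1
a(7) = -2·(-1) - 2·6 - (-9) = -1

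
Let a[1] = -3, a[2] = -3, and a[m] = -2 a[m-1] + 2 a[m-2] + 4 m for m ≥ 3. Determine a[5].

72

a[3] = -2*(-3) + 2*(-3) + 12 = 12
a[4] = -2*12 + 2*(-3) + 16 = -14
a[5] = -2*(-14) + 2*12 + 20 = 72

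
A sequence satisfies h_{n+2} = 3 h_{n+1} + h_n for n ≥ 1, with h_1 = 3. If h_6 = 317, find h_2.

2

Let h_2 = y.
h_3 = 3 + 3y
h_4 = 9 + 10y
h_5 = 30 + 33y
h_6 = 99 + 109y
So 99 + 109y = 317, giving y = 2.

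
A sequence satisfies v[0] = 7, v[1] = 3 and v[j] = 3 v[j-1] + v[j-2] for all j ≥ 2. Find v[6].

v[2] = 3(3) + 7 = 16
v[3] = 3(16) + 3 = 51
v[4] = 3(51) + 16 = 169
v[5] = 3(169) + 51 = 558
v[6] = 3(558) + 169 = 1843

1843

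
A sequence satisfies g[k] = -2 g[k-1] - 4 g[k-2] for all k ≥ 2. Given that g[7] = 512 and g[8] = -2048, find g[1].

8

Rearranging, g[k-2] = (g[k] + 2 g[k-1]) / -4.
g[6] = (-2048 + 2·512) / -4 = -1024/-4 = 256
g[5] = (512 + 2·256) / -4 = 1024/-4 = -256
g[4] = (256 + 2·(-256)) / -4 = -256/-4 = 64
g[3] = (-256 + 2·64) / -4 = -128/-4 = 32
g[2] = (64 + 2·32) / -4 = 128/-4 = -32
g[1] = (32 + 2·(-32)) / -4 = -32/-4 = 8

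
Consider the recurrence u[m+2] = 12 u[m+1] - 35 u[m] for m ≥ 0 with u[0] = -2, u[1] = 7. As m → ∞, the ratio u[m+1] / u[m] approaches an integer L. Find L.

7

The characteristic equation is r^2 - 12r + 35 = 0, which factors as (r - 7)(r - 5) = 0.
So the roots are 7 and 5. Since |7| > |5| and the coefficient of 7^m is non-zero, the ratio tends to 7.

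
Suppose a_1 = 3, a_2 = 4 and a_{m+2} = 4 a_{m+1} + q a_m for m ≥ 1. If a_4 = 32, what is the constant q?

a_3 = 16 + 3q
a_4 = 64 + 16q
So 64 + 16q = 32, giving q = -2.

-2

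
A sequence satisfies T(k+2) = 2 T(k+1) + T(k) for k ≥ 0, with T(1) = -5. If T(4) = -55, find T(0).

1

Let T(0) = v.
T(2) = -10 + v
T(3) = -25 + 2v
T(4) = -60 + 5v
So -60 + 5v = -55, giving v = 1.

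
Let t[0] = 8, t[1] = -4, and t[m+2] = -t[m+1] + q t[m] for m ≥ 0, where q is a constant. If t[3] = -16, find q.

t[2] = 4 + 8q
t[3] = -4 - 12q
So -4 - 12q = -16, giving q = 1.

1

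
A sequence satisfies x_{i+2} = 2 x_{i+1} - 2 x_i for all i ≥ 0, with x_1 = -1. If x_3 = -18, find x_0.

Let x_0 = w.
x_2 = -2 - 2w
x_3 = -2 - 4w
So -2 - 4w = -18, giving w = 4.

4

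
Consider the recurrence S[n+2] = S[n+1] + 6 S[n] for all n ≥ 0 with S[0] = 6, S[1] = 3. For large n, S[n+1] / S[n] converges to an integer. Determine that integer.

3

The characteristic equation is r^2 - r - 6 = 0, which factors as (r - 3)(r + 2) = 0.
So the roots are 3 and -2. Since |3| > |-2| and the coefficient of 3^n is non-zero, the ratio tends to 3.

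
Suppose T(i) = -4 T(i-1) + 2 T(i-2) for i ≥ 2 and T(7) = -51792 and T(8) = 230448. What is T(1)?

Rearranging, T(i-2) = (T(i) + 4 T(i-1)) / 2.
T(6) = (230448 + 4·(-51792)) / 2 = 23280/2 = 11640
T(5) = (-51792 + 4·11640) / 2 = -5232/2 = -2616
T(4) = (11640 + 4·(-2616)) / 2 = 1176/2 = 588
T(3) = (-2616 + 4·588) / 2 = -264/2 = -132
T(2) = (588 + 4·(-132)) / 2 = 60/2 = 30
T(1) = (-132 + 4·30) / 2 = -12/2 = -6

-6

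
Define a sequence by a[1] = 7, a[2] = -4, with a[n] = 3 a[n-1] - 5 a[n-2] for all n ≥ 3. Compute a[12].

-61771

a[3] = 3(-4) - 5(7) = -47
a[4] = 3(-47) - 5(-4) = -121
a[5] = 3(-121) - 5(-47) = -128
a[6] = 3(-128) - 5(-121) = 221
a[7] = 3(221) - 5(-128) = 1303
a[8] = 3(1303) - 5(221) = 2804
a[9] = 3(2804) - 5(1303) = 1897
a[10] = 3(1897) - 5(2804) = -8329
a[11] = 3(-8329) - 5(1897) = -34472
a[12] = 3(-34472) - 5(-8329) = -61771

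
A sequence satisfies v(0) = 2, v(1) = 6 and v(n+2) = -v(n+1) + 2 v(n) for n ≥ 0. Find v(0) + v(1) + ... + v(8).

v(2) = -6 + 2·2 = -2
v(3) = -(-2) + 2·6 = 14
v(4) = -14 + 2·(-2) = -18
v(5) = -(-18) + 2·14 = 46
v(6) = -46 + 2·(-18) = -82
v(7) = -(-82) + 2·46 = 174
v(8) = -174 + 2·(-82) = -338
Sum = 2 + 6 + (-2) + 14 + (-18) + 46 + (-82) + 174 + (-338) = -198

-198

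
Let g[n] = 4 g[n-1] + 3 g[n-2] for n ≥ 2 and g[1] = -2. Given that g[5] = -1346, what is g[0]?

-2

Let g[0] = w.
g[2] = -8 + 3w
g[3] = -38 + 12w
g[4] = -176 + 57w
g[5] = -818 + 264w
So -818 + 264w = -1346, giving w = -2.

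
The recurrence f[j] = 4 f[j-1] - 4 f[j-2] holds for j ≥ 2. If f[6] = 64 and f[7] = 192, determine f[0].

Rearranging, f[j-2] = (f[j] - 4 f[j-1]) / -4.
f[5] = (192 - 4·64) / -4 = -64/-4 = 16
f[4] = (64 - 4·16) / -4 = 0/-4 = 0
f[3] = (16 - 4·0) / -4 = 16/-4 = -4
f[2] = (0 - 4·(-4)) / -4 = 16/-4 = -4
f[1] = (-4 - 4·(-4)) / -4 = 12/-4 = -3
f[0] = (-4 - 4·(-3)) / -4 = 8/-4 = -2

-2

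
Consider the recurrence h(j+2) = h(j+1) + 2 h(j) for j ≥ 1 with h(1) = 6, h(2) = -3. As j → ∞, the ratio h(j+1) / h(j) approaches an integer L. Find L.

The characteristic equation is r^2 - r - 2 = 0, which factors as (r - 2)(r + 1) = 0.
So the roots are 2 and -1. Since |2| > |-1| and the coefficient of 2^j is non-zero, the ratio tends to 2.

2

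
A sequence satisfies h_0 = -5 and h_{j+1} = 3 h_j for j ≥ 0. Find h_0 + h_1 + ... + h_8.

h_1 = 3(-5) = -15
h_2 = 3(-15) = -45
h_3 = 3(-45) = -135
h_4 = 3(-135) = -405
h_5 = 3(-405) = -1215
h_6 = 3(-1215) = -3645
h_7 = 3(-3645) = -10935
h_8 = 3(-10935) = -32805
Sum = (-5) + (-15) + (-45) + (-135) + (-405) + (-1215) + (-3645) + (-10935) + (-32805) = -49205

-49205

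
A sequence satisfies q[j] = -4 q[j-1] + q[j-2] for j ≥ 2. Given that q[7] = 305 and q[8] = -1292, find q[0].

Rearranging, q[j-2] = q[j] + 4 q[j-1].
q[6] = -1292 + 4*305 = -72
q[5] = 305 + 4*(-72) = 17
q[4] = -72 + 4*17 = -4
q[3] = 17 + 4*(-4) = 1
q[2] = -4 + 4*1 = 0
q[1] = 1 + 4*0 = 1
q[0] = 0 + 4*1 = 4

4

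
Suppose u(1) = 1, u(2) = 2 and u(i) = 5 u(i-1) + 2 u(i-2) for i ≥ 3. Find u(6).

u(3) = 5(2) + 2(1) = 12
u(4) = 5(12) + 2(2) = 64
u(5) = 5(64) + 2(12) = 344
u(6) = 5(344) + 2(64) = 1848

1848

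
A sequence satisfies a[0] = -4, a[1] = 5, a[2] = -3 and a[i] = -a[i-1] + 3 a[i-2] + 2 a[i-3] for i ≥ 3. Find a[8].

-175

a[3] = -(-3) + 3(5) + 2(-4) = 10
a[4] = -10 + 3(-3) + 2(5) = -9
a[5] = -(-9) + 3(10) + 2(-3) = 33
a[6] = -33 + 3(-9) + 2(10) = -40
a[7] = -(-40) + 3(33) + 2(-9) = 121
a[8] = -121 + 3(-40) + 2(33) = -175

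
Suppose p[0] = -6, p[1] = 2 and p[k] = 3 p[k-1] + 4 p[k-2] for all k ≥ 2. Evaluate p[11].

p[2] = 3*2 + 4*(-6) = -18
p[3] = 3*(-18) + 4*2 = -46
p[4] = 3*(-46) + 4*(-18) = -210
p[5] = 3*(-210) + 4*(-46) = -814
p[6] = 3*(-814) + 4*(-210) = -3282
p[7] = 3*(-3282) + 4*(-814) = -13102
p[8] = 3*(-13102) + 4*(-3282) = -52434
p[9] = 3*(-52434) + 4*(-13102) = -209710
p[10] = 3*(-209710) + 4*(-52434) = -838866
p[11] = 3*(-838866) + 4*(-209710) = -3355438

-3355438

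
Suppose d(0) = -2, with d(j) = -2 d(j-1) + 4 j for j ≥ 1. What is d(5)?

100

d(1) = -2*(-2) + 4 = 8
d(2) = -2*8 + 8 = -8
d(3) = -2*(-8) + 12 = 28
d(4) = -2*28 + 16 = -40
d(5) = -2*(-40) + 20 = 100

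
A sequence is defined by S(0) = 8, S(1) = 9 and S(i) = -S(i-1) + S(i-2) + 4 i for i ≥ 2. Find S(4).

S(2) = -9 + 8 + 8 = 7
S(3) = -7 + 9 + 12 = 14
S(4) = -14 + 7 + 16 = 9

9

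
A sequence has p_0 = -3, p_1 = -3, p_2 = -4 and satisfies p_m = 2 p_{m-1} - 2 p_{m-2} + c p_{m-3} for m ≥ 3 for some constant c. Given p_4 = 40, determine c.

p_3 = -2 - 3c
p_4 = 4 - 9c
So 4 - 9c = 40, giving c = -4.

-4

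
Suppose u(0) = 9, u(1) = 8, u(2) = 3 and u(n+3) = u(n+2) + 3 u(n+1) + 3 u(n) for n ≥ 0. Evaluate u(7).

1716

u(3) = 3 + 3(8) + 3(9) = 54
u(4) = 54 + 3(3) + 3(8) = 87
u(5) = 87 + 3(54) + 3(3) = 258
u(6) = 258 + 3(87) + 3(54) = 681
u(7) = 681 + 3(258) + 3(87) = 1716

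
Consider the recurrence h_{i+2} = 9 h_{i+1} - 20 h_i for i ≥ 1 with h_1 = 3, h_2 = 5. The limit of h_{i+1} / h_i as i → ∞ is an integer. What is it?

The characteristic equation is r^2 - 9r + 20 = 0, which factors as (r - 5)(r - 4) = 0.
So the roots are 5 and 4. Since |5| > |4| and the coefficient of 5^i is non-zero, the ratio tends to 5.

5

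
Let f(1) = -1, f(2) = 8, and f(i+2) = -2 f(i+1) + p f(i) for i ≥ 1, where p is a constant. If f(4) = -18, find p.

-5

f(3) = -16 - p
f(4) = 32 + 10p
So 32 + 10p = -18, giving p = -5.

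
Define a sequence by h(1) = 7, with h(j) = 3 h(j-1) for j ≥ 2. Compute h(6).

h(2) = 3*7 = 21
h(3) = 3*21 = 63
h(4) = 3*63 = 189
h(5) = 3*189 = 567
h(6) = 3*567 = 1701

1701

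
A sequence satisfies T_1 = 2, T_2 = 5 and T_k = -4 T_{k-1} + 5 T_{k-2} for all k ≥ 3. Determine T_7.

T_3 = -4·5 + 5·2 = -10
T_4 = -4·(-10) + 5·5 = 65
T_5 = -4·65 + 5·(-10) = -310
T_6 = -4·(-310) + 5·65 = 1565
T_7 = -4·1565 + 5·(-310) = -7810

-7810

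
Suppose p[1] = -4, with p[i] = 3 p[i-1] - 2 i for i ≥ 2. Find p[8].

-14206

p[2] = 3(-4) - 4 = -16
p[3] = 3(-16) - 6 = -54
p[4] = 3(-54) - 8 = -170
p[5] = 3(-170) - 10 = -520
p[6] = 3(-520) - 12 = -1572
p[7] = 3(-1572) - 14 = -4730
p[8] = 3(-4730) - 16 = -14206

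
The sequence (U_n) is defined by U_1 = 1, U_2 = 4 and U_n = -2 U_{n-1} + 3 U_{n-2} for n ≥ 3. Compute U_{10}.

U_3 = -2·4 + 3·1 = -5
U_4 = -2·(-5) + 3·4 = 22
U_5 = -2·22 + 3·(-5) = -59
U_6 = -2·(-59) + 3·22 = 184
U_7 = -2·184 + 3·(-59) = -545
U_8 = -2·(-545) + 3·184 = 1642
U_9 = -2·1642 + 3·(-545) = -4919
U_{10} = -2·(-4919) + 3·1642 = 14764

14764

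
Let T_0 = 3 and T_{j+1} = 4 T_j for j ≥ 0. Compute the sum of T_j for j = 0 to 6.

16383

T_1 = 4(3) = 12
T_2 = 4(12) = 48
T_3 = 4(48) = 192
T_4 = 4(192) = 768
T_5 = 4(768) = 3072
T_6 = 4(3072) = 12288
Sum = 3 + 12 + 48 + 192 + 768 + 3072 + 12288 = 16383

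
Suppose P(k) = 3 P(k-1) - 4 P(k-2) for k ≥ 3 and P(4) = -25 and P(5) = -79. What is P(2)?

Rearranging, P(k-2) = (P(k) - 3 P(k-1)) / -4.
P(3) = (-79 - 3·(-25)) / -4 = -4/-4 = 1
P(2) = (-25 - 3·1) / -4 = -28/-4 = 7

7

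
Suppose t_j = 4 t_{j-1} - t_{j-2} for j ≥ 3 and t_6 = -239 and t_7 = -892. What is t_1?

Rearranging, t_{j-2} = -(t_j - 4 t_{j-1}).
t_5 = -(-892 - 4(-239)) = -64
t_4 = -(-239 - 4(-64)) = -17
t_3 = -(-64 - 4(-17)) = -4
t_2 = -(-17 - 4(-4)) = 1
t_1 = -(-4 - 4(1)) = 8

8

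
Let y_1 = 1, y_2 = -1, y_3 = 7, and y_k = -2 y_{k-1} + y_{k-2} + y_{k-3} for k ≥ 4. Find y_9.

857

y_4 = -2*7 + (-1) + 1 = -14
y_5 = -2*(-14) + 7 + (-1) = 34
y_6 = -2*34 + (-14) + 7 = -75
y_7 = -2*(-75) + 34 + (-14) = 170
y_8 = -2*170 + (-75) + 34 = -381
y_9 = -2*(-381) + 170 + (-75) = 857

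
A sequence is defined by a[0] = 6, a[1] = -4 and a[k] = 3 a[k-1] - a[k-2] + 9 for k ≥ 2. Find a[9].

a[2] = 3(-4) - 6 + 9 = -9
a[3] = 3(-9) - (-4) + 9 = -14
a[4] = 3(-14) - (-9) + 9 = -24
a[5] = 3(-24) - (-14) + 9 = -49
a[6] = 3(-49) - (-24) + 9 = -114
a[7] = 3(-114) - (-49) + 9 = -284
a[8] = 3(-284) - (-114) + 9 = -729
a[9] = 3(-729) - (-284) + 9 = -1894

-1894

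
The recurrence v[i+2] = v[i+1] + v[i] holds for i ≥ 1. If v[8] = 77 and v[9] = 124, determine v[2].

Rearranging, v[i-2] = v[i] - v[i-1].
v[7] = 124 - 77 = 47
v[6] = 77 - 47 = 30
v[5] = 47 - 30 = 17
v[4] = 30 - 17 = 13
v[3] = 17 - 13 = 4
v[2] = 13 - 4 = 9

9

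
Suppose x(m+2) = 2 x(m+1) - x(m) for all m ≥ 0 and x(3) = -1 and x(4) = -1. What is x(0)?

-1

Rearranging, x(m-2) = -(x(m) - 2 x(m-1)).
x(2) = -(-1 - 2(-1)) = -1
x(1) = -(-1 - 2(-1)) = -1
x(0) = -(-1 - 2(-1)) = -1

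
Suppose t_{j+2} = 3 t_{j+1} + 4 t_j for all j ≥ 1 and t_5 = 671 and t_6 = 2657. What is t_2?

Rearranging, t_{j-2} = (t_j - 3 t_{j-1}) / 4.
t_4 = (2657 - 3(671)) / 4 = 644/4 = 161
t_3 = (671 - 3(161)) / 4 = 188/4 = 47
t_2 = (161 - 3(47)) / 4 = 20/4 = 5

5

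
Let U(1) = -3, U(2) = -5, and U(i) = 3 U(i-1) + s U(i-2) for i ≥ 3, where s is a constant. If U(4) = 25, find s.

-5

U(3) = -15 - 3s
U(4) = -45 - 14s
So -45 - 14s = 25, giving s = -5.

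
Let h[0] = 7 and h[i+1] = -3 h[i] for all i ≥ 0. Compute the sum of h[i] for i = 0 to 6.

3829

h[1] = -3*7 = -21
h[2] = -3*(-21) = 63
h[3] = -3*63 = -189
h[4] = -3*(-189) = 567
h[5] = -3*567 = -1701
h[6] = -3*(-1701) = 5103
Sum = 7 + (-21) + 63 + (-189) + 567 + (-1701) + 5103 = 3829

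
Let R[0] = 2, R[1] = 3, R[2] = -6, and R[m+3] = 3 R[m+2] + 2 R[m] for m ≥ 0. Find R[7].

R[3] = 3(-6) + 2(2) = -14
R[4] = 3(-14) + 2(3) = -36
R[5] = 3(-36) + 2(-6) = -120
R[6] = 3(-120) + 2(-14) = -388
R[7] = 3(-388) + 2(-36) = -1236

-1236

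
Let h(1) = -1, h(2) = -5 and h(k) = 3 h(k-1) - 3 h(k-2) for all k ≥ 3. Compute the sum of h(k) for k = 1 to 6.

h(3) = 3·(-5) - 3·(-1) = -12
h(4) = 3·(-12) - 3·(-5) = -21
h(5) = 3·(-21) - 3·(-12) = -27
h(6) = 3·(-27) - 3·(-21) = -18
Sum = (-1) + (-5) + (-12) + (-21) + (-27) + (-18) = -84

-84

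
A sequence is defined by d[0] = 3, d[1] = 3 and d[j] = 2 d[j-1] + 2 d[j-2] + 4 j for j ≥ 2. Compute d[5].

480

d[2] = 2·3 + 2·3 + 8 = 20
d[3] = 2·20 + 2·3 + 12 = 58
d[4] = 2·58 + 2·20 + 16 = 172
d[5] = 2·172 + 2·58 + 20 = 480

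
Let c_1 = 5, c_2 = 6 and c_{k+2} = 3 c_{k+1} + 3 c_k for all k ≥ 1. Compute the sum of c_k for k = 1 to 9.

125972

c_3 = 3(6) + 3(5) = 33
c_4 = 3(33) + 3(6) = 117
c_5 = 3(117) + 3(33) = 450
c_6 = 3(450) + 3(117) = 1701
c_7 = 3(1701) + 3(450) = 6453
c_8 = 3(6453) + 3(1701) = 24462
c_9 = 3(24462) + 3(6453) = 92745
Sum = 5 + 6 + 33 + 117 + 450 + 1701 + 6453 + 24462 + 92745 = 125972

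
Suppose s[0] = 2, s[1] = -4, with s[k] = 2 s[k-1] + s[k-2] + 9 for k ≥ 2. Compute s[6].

s[2] = 2(-4) + 2 + 9 = 3
s[3] = 2(3) + (-4) + 9 = 11
s[4] = 2(11) + 3 + 9 = 34
s[5] = 2(34) + 11 + 9 = 88
s[6] = 2(88) + 34 + 9 = 219

219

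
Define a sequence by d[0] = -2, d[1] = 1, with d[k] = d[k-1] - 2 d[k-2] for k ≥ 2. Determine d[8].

d[2] = 1 - 2(-2) = 5
d[3] = 5 - 2(1) = 3
d[4] = 3 - 2(5) = -7
d[5] = (-7) - 2(3) = -13
d[6] = (-13) - 2(-7) = 1
d[7] = 1 - 2(-13) = 27
d[8] = 27 - 2(1) = 25

25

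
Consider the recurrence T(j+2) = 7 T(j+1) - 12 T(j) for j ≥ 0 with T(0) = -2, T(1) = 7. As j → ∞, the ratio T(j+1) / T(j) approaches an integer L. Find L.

4

The characteristic equation is r^2 - 7r + 12 = 0, which factors as (r - 4)(r - 3) = 0.
So the roots are 4 and 3. Since |4| > |3| and the coefficient of 4^j is non-zero, the ratio tends to 4.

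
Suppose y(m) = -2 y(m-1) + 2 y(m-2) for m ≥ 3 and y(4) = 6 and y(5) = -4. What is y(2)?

Rearranging, y(m-2) = (y(m) + 2 y(m-1)) / 2.
y(3) = (-4 + 2*6) / 2 = 8/2 = 4
y(2) = (6 + 2*4) / 2 = 14/2 = 7

7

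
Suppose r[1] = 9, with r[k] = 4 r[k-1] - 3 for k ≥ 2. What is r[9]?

r[2] = 4*9 - 3 = 33
r[3] = 4*33 - 3 = 129
r[4] = 4*129 - 3 = 513
r[5] = 4*513 - 3 = 2049
r[6] = 4*2049 - 3 = 8193
r[7] = 4*8193 - 3 = 32769
r[8] = 4*32769 - 3 = 131073
r[9] = 4*131073 - 3 = 524289

524289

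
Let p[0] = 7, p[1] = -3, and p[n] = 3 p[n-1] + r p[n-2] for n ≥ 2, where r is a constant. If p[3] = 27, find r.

p[2] = -9 + 7r
p[3] = -27 + 18r
So -27 + 18r = 27, giving r = 3.

3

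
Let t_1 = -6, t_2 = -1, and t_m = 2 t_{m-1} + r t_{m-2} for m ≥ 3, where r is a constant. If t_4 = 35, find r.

-3

t_3 = -2 - 6r
t_4 = -4 - 13r
So -4 - 13r = 35, giving r = -3.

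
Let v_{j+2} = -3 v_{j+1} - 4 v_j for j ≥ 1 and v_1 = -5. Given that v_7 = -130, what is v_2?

2

Let v_2 = y.
v_3 = 20 - 3y
v_4 = -60 + 5y
v_5 = 100 - 3y
v_6 = -60 - 11y
v_7 = -220 + 45y
So -220 + 45y = -130, giving y = 2.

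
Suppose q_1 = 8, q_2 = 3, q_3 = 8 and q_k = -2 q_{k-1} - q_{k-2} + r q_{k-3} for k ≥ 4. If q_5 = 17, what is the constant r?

1

q_4 = -19 + 8r
q_5 = 30 - 13r
So 30 - 13r = 17, giving r = 1.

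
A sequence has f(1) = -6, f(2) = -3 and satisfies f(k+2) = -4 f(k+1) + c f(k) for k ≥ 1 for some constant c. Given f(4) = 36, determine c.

f(3) = 12 - 6c
f(4) = -48 + 21c
So -48 + 21c = 36, giving c = 4.

4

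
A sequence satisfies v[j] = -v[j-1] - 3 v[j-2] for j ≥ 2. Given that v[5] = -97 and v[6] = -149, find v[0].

7

Rearranging, v[j-2] = (v[j] + v[j-1]) / -3.
v[4] = (-149 + (-97)) / -3 = -246/-3 = 82
v[3] = (-97 + 82) / -3 = -15/-3 = 5
v[2] = (82 + 5) / -3 = 87/-3 = -29
v[1] = (5 + (-29)) / -3 = -24/-3 = 8
v[0] = (-29 + 8) / -3 = -21/-3 = 7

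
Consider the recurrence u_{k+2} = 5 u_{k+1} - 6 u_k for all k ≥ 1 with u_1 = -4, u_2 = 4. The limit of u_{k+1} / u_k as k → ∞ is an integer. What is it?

The characteristic equation is r^2 - 5r + 6 = 0, which factors as (r - 3)(r - 2) = 0.
So the roots are 3 and 2. Since |3| > |2| and the coefficient of 3^k is non-zero, the ratio tends to 3.

3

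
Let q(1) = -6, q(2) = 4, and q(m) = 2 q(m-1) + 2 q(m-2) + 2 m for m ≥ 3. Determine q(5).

54

q(3) = 2·4 + 2·(-6) + 6 = 2
q(4) = 2·2 + 2·4 + 8 = 20
q(5) = 2·20 + 2·2 + 10 = 54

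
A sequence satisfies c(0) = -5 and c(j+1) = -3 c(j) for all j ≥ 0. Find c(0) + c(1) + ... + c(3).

c(1) = -3(-5) = 15
c(2) = -3(15) = -45
c(3) = -3(-45) = 135
Sum = (-5) + 15 + (-45) + 135 = 100

100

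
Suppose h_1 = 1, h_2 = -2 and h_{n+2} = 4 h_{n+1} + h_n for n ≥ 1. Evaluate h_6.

h_3 = 4(-2) + 1 = -7
h_4 = 4(-7) + (-2) = -30
h_5 = 4(-30) + (-7) = -127
h_6 = 4(-127) + (-30) = -538

-538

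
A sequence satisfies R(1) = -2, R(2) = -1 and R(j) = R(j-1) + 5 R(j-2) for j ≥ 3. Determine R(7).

R(3) = (-1) + 5(-2) = -11
R(4) = (-11) + 5(-1) = -16
R(5) = (-16) + 5(-11) = -71
R(6) = (-71) + 5(-16) = -151
R(7) = (-151) + 5(-71) = -506

-506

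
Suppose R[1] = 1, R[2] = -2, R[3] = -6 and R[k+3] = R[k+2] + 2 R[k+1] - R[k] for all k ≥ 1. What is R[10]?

-394

R[4] = (-6) + 2*(-2) - 1 = -11
R[5] = (-11) + 2*(-6) - (-2) = -21
R[6] = (-21) + 2*(-11) - (-6) = -37
R[7] = (-37) + 2*(-21) - (-11) = -68
R[8] = (-68) + 2*(-37) - (-21) = -121
R[9] = (-121) + 2*(-68) - (-37) = -220
R[10] = (-220) + 2*(-121) - (-68) = -394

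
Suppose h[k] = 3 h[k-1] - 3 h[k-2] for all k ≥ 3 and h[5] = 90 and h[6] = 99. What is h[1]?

Rearranging, h[k-2] = (h[k] - 3 h[k-1]) / -3.
h[4] = (99 - 3*90) / -3 = -171/-3 = 57
h[3] = (90 - 3*57) / -3 = -81/-3 = 27
h[2] = (57 - 3*27) / -3 = -24/-3 = 8
h[1] = (27 - 3*8) / -3 = 3/-3 = -1

-1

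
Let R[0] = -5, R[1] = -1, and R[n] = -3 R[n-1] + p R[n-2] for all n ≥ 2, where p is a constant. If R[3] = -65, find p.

R[2] = 3 - 5p
R[3] = -9 + 14p
So -9 + 14p = -65, giving p = -4.

-4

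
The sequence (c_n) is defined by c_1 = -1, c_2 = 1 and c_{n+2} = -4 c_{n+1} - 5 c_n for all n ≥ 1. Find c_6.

c_3 = -4(1) - 5(-1) = 1
c_4 = -4(1) - 5(1) = -9
c_5 = -4(-9) - 5(1) = 31
c_6 = -4(31) - 5(-9) = -79

-79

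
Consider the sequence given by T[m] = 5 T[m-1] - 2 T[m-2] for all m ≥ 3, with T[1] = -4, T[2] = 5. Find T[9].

T[3] = 5(5) - 2(-4) = 33
T[4] = 5(33) - 2(5) = 155
T[5] = 5(155) - 2(33) = 709
T[6] = 5(709) - 2(155) = 3235
T[7] = 5(3235) - 2(709) = 14757
T[8] = 5(14757) - 2(3235) = 67315
T[9] = 5(67315) - 2(14757) = 307061

307061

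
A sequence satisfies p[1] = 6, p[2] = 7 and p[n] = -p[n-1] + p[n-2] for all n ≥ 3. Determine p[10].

112

p[3] = -7 + 6 = -1
p[4] = -(-1) + 7 = 8
p[5] = -8 + (-1) = -9
p[6] = -(-9) + 8 = 17
p[7] = -17 + (-9) = -26
p[8] = -(-26) + 17 = 43
p[9] = -43 + (-26) = -69
p[10] = -(-69) + 43 = 112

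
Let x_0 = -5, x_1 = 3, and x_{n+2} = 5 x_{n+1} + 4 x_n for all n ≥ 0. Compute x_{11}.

-16415053

x_2 = 5·3 + 4·(-5) = -5
x_3 = 5·(-5) + 4·3 = -13
x_4 = 5·(-13) + 4·(-5) = -85
x_5 = 5·(-85) + 4·(-13) = -477
x_6 = 5·(-477) + 4·(-85) = -2725
x_7 = 5·(-2725) + 4·(-477) = -15533
x_8 = 5·(-15533) + 4·(-2725) = -88565
x_9 = 5·(-88565) + 4·(-15533) = -504957
x_{10} = 5·(-504957) + 4·(-88565) = -2879045
x_{11} = 5·(-2879045) + 4·(-504957) = -16415053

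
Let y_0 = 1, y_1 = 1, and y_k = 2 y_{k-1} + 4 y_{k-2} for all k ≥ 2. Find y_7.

y_2 = 2*1 + 4*1 = 6
y_3 = 2*6 + 4*1 = 16
y_4 = 2*16 + 4*6 = 56
y_5 = 2*56 + 4*16 = 176
y_6 = 2*176 + 4*56 = 576
y_7 = 2*576 + 4*176 = 1856

1856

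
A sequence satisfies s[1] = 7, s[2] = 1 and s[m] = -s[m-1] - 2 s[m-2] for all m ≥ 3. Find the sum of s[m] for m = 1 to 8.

66

s[3] = -1 - 2(7) = -15
s[4] = -(-15) - 2(1) = 13
s[5] = -13 - 2(-15) = 17
s[6] = -17 - 2(13) = -43
s[7] = -(-43) - 2(17) = 9
s[8] = -9 - 2(-43) = 77
Sum = 7 + 1 + (-15) + 13 + 17 + (-43) + 9 + 77 = 66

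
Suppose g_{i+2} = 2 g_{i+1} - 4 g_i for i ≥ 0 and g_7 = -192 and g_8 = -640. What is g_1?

Rearranging, g_{i-2} = (g_i - 2 g_{i-1}) / -4.
g_6 = (-640 - 2(-192)) / -4 = -256/-4 = 64
g_5 = (-192 - 2(64)) / -4 = -320/-4 = 80
g_4 = (64 - 2(80)) / -4 = -96/-4 = 24
g_3 = (80 - 2(24)) / -4 = 32/-4 = -8
g_2 = (24 - 2(-8)) / -4 = 40/-4 = -10
g_1 = (-8 - 2(-10)) / -4 = 12/-4 = -3

-3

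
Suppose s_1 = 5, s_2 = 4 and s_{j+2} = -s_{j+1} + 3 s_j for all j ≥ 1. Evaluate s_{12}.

-6653

s_3 = -4 + 3·5 = 11
s_4 = -11 + 3·4 = 1
s_5 = -1 + 3·11 = 32
s_6 = -32 + 3·1 = -29
s_7 = -(-29) + 3·32 = 125
s_8 = -125 + 3·(-29) = -212
s_9 = -(-212) + 3·125 = 587
s_{10} = -587 + 3·(-212) = -1223
s_{11} = -(-1223) + 3·587 = 2984
s_{12} = -2984 + 3·(-1223) = -6653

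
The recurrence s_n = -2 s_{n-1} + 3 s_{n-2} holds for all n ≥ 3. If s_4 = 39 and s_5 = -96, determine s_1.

4

Rearranging, s_{n-2} = (s_n + 2 s_{n-1}) / 3.
s_3 = (-96 + 2*39) / 3 = -18/3 = -6
s_2 = (39 + 2*(-6)) / 3 = 27/3 = 9
s_1 = (-6 + 2*9) / 3 = 12/3 = 4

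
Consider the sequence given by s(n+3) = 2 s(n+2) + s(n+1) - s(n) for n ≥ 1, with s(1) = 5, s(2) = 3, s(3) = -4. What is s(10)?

-1552

s(4) = 2·(-4) + 3 - 5 = -10
s(5) = 2·(-10) + (-4) - 3 = -27
s(6) = 2·(-27) + (-10) - (-4) = -60
s(7) = 2·(-60) + (-27) - (-10) = -137
s(8) = 2·(-137) + (-60) - (-27) = -307
s(9) = 2·(-307) + (-137) - (-60) = -691
s(10) = 2·(-691) + (-307) - (-137) = -1552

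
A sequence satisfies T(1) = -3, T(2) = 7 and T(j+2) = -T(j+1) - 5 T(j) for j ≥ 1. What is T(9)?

1968

T(3) = -7 - 5·(-3) = 8
T(4) = -8 - 5·7 = -43
T(5) = -(-43) - 5·8 = 3
T(6) = -3 - 5·(-43) = 212
T(7) = -212 - 5·3 = -227
T(8) = -(-227) - 5·212 = -833
T(9) = -(-833) - 5·(-227) = 1968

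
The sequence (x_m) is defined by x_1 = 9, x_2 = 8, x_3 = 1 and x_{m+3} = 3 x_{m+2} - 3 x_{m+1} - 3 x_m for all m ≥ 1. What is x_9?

3249

x_4 = 3(1) - 3(8) - 3(9) = -48
x_5 = 3(-48) - 3(1) - 3(8) = -171
x_6 = 3(-171) - 3(-48) - 3(1) = -372
x_7 = 3(-372) - 3(-171) - 3(-48) = -459
x_8 = 3(-459) - 3(-372) - 3(-171) = 252
x_9 = 3(252) - 3(-459) - 3(-372) = 3249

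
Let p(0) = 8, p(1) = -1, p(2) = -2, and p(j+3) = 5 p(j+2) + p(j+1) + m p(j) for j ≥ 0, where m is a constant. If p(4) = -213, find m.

p(3) = -11 + 8m
p(4) = -57 + 39m
So -57 + 39m = -213, giving m = -4.

-4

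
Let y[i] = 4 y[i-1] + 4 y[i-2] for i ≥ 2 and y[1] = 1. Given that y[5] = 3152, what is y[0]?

Let y[0] = w.
y[2] = 4 + 4w
y[3] = 20 + 16w
y[4] = 96 + 80w
y[5] = 464 + 384w
So 464 + 384w = 3152, giving w = 7.

7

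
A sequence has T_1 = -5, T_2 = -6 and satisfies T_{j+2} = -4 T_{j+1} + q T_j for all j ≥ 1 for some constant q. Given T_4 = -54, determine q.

3

T_3 = 24 - 5q
T_4 = -96 + 14q
So -96 + 14q = -54, giving q = 3.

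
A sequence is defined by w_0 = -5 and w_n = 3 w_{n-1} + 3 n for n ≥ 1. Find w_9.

-54144

w_1 = 3*(-5) + 3 = -12
w_2 = 3*(-12) + 6 = -30
w_3 = 3*(-30) + 9 = -81
w_4 = 3*(-81) + 12 = -231
w_5 = 3*(-231) + 15 = -678
w_6 = 3*(-678) + 18 = -2016
w_7 = 3*(-2016) + 21 = -6027
w_8 = 3*(-6027) + 24 = -18057
w_9 = 3*(-18057) + 27 = -54144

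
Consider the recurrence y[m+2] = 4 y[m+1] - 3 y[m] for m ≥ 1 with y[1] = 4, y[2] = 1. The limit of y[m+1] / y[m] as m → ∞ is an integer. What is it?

3

The characteristic equation is r^2 - 4r + 3 = 0, which factors as (r - 3)(r - 1) = 0.
So the roots are 3 and 1. Since |3| > |1| and the coefficient of 3^m is non-zero, the ratio tends to 3.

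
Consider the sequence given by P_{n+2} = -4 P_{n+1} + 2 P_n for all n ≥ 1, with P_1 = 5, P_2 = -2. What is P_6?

P_3 = -4(-2) + 2(5) = 18
P_4 = -4(18) + 2(-2) = -76
P_5 = -4(-76) + 2(18) = 340
P_6 = -4(340) + 2(-76) = -1512

-1512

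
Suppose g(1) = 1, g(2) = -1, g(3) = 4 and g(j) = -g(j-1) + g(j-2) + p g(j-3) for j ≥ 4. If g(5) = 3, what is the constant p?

g(4) = -5 + p
g(5) = 9 - 2p
So 9 - 2p = 3, giving p = 3.

3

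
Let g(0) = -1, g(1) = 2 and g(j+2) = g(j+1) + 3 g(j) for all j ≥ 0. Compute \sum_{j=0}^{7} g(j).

121

g(2) = 2 + 3·(-1) = -1
g(3) = (-1) + 3·2 = 5
g(4) = 5 + 3·(-1) = 2
g(5) = 2 + 3·5 = 17
g(6) = 17 + 3·2 = 23
g(7) = 23 + 3·17 = 74
Sum = (-1) + 2 + (-1) + 5 + 2 + 17 + 23 + 74 = 121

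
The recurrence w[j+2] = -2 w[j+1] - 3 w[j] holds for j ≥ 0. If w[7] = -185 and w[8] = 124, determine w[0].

Rearranging, w[j-2] = (w[j] + 2 w[j-1]) / -3.
w[6] = (124 + 2·(-185)) / -3 = -246/-3 = 82
w[5] = (-185 + 2·82) / -3 = -21/-3 = 7
w[4] = (82 + 2·7) / -3 = 96/-3 = -32
w[3] = (7 + 2·(-32)) / -3 = -57/-3 = 19
w[2] = (-32 + 2·19) / -3 = 6/-3 = -2
w[1] = (19 + 2·(-2)) / -3 = 15/-3 = -5
w[0] = (-2 + 2·(-5)) / -3 = -12/-3 = 4

4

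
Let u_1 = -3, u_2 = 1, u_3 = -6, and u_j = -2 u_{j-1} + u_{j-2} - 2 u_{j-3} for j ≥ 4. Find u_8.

875

u_4 = -2·(-6) + 1 - 2·(-3) = 19
u_5 = -2·19 + (-6) - 2·1 = -46
u_6 = -2·(-46) + 19 - 2·(-6) = 123
u_7 = -2·123 + (-46) - 2·19 = -330
u_8 = -2·(-330) + 123 - 2·(-46) = 875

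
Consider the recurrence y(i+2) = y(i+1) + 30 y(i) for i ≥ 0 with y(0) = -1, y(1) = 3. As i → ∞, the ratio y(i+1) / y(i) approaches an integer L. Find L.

The characteristic equation is r^2 - r - 30 = 0, which factors as (r - 6)(r + 5) = 0.
So the roots are 6 and -5. Since |6| > |-5| and the coefficient of 6^i is non-zero, the ratio tends to 6.

6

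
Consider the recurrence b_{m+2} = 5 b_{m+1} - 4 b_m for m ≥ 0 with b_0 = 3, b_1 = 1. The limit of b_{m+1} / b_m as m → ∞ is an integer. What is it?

4

The characteristic equation is r^2 - 5r + 4 = 0, which factors as (r - 4)(r - 1) = 0.
So the roots are 4 and 1. Since |4| > |1| and the coefficient of 4^m is non-zero, the ratio tends to 4.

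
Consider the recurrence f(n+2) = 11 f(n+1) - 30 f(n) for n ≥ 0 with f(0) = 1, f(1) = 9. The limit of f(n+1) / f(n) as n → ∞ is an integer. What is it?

The characteristic equation is r^2 - 11r + 30 = 0, which factors as (r - 6)(r - 5) = 0.
So the roots are 6 and 5. Since |6| > |5| and the coefficient of 6^n is non-zero, the ratio tends to 6.

6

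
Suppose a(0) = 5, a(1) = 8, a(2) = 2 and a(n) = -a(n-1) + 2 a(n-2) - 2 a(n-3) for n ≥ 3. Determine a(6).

-60

a(3) = -2 + 2*8 - 2*5 = 4
a(4) = -4 + 2*2 - 2*8 = -16
a(5) = -(-16) + 2*4 - 2*2 = 20
a(6) = -20 + 2*(-16) - 2*4 = -60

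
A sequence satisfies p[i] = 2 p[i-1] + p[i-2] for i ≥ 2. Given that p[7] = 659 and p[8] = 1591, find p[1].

1

Rearranging, p[i-2] = p[i] - 2 p[i-1].
p[6] = 1591 - 2(659) = 273
p[5] = 659 - 2(273) = 113
p[4] = 273 - 2(113) = 47
p[3] = 113 - 2(47) = 19
p[2] = 47 - 2(19) = 9
p[1] = 19 - 2(9) = 1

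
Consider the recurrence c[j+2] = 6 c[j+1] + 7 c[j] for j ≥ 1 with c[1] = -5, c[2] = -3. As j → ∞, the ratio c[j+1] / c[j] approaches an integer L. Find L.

7

The characteristic equation is r^2 - 6r - 7 = 0, which factors as (r - 7)(r + 1) = 0.
So the roots are 7 and -1. Since |7| > |-1| and the coefficient of 7^j is non-zero, the ratio tends to 7.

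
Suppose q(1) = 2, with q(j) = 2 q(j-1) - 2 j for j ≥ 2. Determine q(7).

-238

q(2) = 2·2 - 4 = 0
q(3) = 2·0 - 6 = -6
q(4) = 2·(-6) - 8 = -20
q(5) = 2·(-20) - 10 = -50
q(6) = 2·(-50) - 12 = -112
q(7) = 2·(-112) - 14 = -238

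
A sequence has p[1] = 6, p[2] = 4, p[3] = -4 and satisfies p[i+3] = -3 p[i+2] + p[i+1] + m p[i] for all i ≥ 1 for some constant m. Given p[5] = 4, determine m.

-4

p[4] = 16 + 6m
p[5] = -52 - 14m
So -52 - 14m = 4, giving m = -4.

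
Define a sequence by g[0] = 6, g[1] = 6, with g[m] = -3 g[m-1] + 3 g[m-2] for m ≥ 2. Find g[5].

g[2] = -3·6 + 3·6 = 0
g[3] = -3·0 + 3·6 = 18
g[4] = -3·18 + 3·0 = -54
g[5] = -3·(-54) + 3·18 = 216

216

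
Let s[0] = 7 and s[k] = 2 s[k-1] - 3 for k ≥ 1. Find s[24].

67108867

The fixed point is -3/(1 - 2) = 3, so s[k] - 3 = 2(s[k-1] - 3).
Hence s[k] = 4·2^k + 3.
s[24] = 4·2^{24} + 3 = 4·16777216 + 3 = 67108867.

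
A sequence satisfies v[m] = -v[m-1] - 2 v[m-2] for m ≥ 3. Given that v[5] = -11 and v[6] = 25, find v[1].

Rearranging, v[m-2] = (v[m] + v[m-1]) / -2.
v[4] = (25 + (-11)) / -2 = 14/-2 = -7
v[3] = (-11 + (-7)) / -2 = -18/-2 = 9
v[2] = (-7 + 9) / -2 = 2/-2 = -1
v[1] = (9 + (-1)) / -2 = 8/-2 = -4

-4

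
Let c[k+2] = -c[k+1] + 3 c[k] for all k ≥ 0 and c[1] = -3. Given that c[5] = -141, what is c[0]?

4

Let c[0] = y.
c[2] = 3 + 3y
c[3] = -12 - 3y
c[4] = 21 + 12y
c[5] = -57 - 21y
So -57 - 21y = -141, giving y = 4.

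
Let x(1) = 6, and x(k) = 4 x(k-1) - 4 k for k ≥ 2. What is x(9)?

x(2) = 4(6) - 8 = 16
x(3) = 4(16) - 12 = 52
x(4) = 4(52) - 16 = 192
x(5) = 4(192) - 20 = 748
x(6) = 4(748) - 24 = 2968
x(7) = 4(2968) - 28 = 11844
x(8) = 4(11844) - 32 = 47344
x(9) = 4(47344) - 36 = 189340

189340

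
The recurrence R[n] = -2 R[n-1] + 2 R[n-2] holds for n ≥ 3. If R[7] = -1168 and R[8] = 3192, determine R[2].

Rearranging, R[n-2] = (R[n] + 2 R[n-1]) / 2.
R[6] = (3192 + 2*(-1168)) / 2 = 856/2 = 428
R[5] = (-1168 + 2*428) / 2 = -312/2 = -156
R[4] = (428 + 2*(-156)) / 2 = 116/2 = 58
R[3] = (-156 + 2*58) / 2 = -40/2 = -20
R[2] = (58 + 2*(-20)) / 2 = 18/2 = 9

9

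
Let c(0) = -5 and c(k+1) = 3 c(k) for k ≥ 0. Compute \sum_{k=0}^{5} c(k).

c(1) = 3·(-5) = -15
c(2) = 3·(-15) = -45
c(3) = 3·(-45) = -135
c(4) = 3·(-135) = -405
c(5) = 3·(-405) = -1215
Sum = (-5) + (-15) + (-45) + (-135) + (-405) + (-1215) = -1820

-1820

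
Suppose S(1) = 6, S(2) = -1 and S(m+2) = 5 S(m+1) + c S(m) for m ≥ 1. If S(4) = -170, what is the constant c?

S(3) = -5 + 6c
S(4) = -25 + 29c
So -25 + 29c = -170, giving c = -5.

-5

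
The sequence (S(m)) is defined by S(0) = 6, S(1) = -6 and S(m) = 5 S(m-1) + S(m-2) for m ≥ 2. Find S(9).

-2468886

S(2) = 5*(-6) + 6 = -24
S(3) = 5*(-24) + (-6) = -126
S(4) = 5*(-126) + (-24) = -654
S(5) = 5*(-654) + (-126) = -3396
S(6) = 5*(-3396) + (-654) = -17634
S(7) = 5*(-17634) + (-3396) = -91566
S(8) = 5*(-91566) + (-17634) = -475464
S(9) = 5*(-475464) + (-91566) = -2468886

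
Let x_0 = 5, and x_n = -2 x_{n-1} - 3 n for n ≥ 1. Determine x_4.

x_1 = -2(5) - 3 = -13
x_2 = -2(-13) - 6 = 20
x_3 = -2(20) - 9 = -49
x_4 = -2(-49) - 12 = 86

86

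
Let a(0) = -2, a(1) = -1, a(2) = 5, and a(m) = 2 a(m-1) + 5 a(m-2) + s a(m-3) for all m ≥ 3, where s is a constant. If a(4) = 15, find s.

4

a(3) = 5 - 2s
a(4) = 35 - 5s
So 35 - 5s = 15, giving s = 4.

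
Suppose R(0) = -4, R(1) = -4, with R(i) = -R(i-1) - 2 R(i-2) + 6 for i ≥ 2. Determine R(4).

-26

R(2) = -(-4) - 2·(-4) + 6 = 18
R(3) = -18 - 2·(-4) + 6 = -4
R(4) = -(-4) - 2·18 + 6 = -26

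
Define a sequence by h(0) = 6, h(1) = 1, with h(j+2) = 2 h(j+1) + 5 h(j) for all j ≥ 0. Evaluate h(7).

h(2) = 2(1) + 5(6) = 32
h(3) = 2(32) + 5(1) = 69
h(4) = 2(69) + 5(32) = 298
h(5) = 2(298) + 5(69) = 941
h(6) = 2(941) + 5(298) = 3372
h(7) = 2(3372) + 5(941) = 11449

11449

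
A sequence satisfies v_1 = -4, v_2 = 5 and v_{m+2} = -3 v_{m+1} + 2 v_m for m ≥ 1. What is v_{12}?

v_3 = -3·5 + 2·(-4) = -23
v_4 = -3·(-23) + 2·5 = 79
v_5 = -3·79 + 2·(-23) = -283
v_6 = -3·(-283) + 2·79 = 1007
v_7 = -3·1007 + 2·(-283) = -3587
v_8 = -3·(-3587) + 2·1007 = 12775
v_9 = -3·12775 + 2·(-3587) = -45499
v_{10} = -3·(-45499) + 2·12775 = 162047
v_{11} = -3·162047 + 2·(-45499) = -577139
v_{12} = -3·(-577139) + 2·162047 = 2055511

2055511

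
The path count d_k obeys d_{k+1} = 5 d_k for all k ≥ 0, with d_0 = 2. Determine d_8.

d_1 = 5*2 = 10
d_2 = 5*10 = 50
d_3 = 5*50 = 250
d_4 = 5*250 = 1250
d_5 = 5*1250 = 6250
d_6 = 5*6250 = 31250
d_7 = 5*31250 = 156250
d_8 = 5*156250 = 781250

781250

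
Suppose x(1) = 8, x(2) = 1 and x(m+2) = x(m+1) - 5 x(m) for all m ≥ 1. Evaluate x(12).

-41909

x(3) = 1 - 5·8 = -39
x(4) = (-39) - 5·1 = -44
x(5) = (-44) - 5·(-39) = 151
x(6) = 151 - 5·(-44) = 371
x(7) = 371 - 5·151 = -384
x(8) = (-384) - 5·371 = -2239
x(9) = (-2239) - 5·(-384) = -319
x(10) = (-319) - 5·(-2239) = 10876
x(11) = 10876 - 5·(-319) = 12471
x(12) = 12471 - 5·10876 = -41909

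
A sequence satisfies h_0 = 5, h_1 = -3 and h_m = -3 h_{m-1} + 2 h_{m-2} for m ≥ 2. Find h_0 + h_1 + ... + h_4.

h_2 = -3·(-3) + 2·5 = 19
h_3 = -3·19 + 2·(-3) = -63
h_4 = -3·(-63) + 2·19 = 227
Sum = 5 + (-3) + 19 + (-63) + 227 = 185

185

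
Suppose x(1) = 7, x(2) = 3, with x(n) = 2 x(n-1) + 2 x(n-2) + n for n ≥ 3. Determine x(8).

x(3) = 2*3 + 2*7 + 3 = 23
x(4) = 2*23 + 2*3 + 4 = 56
x(5) = 2*56 + 2*23 + 5 = 163
x(6) = 2*163 + 2*56 + 6 = 444
x(7) = 2*444 + 2*163 + 7 = 1221
x(8) = 2*1221 + 2*444 + 8 = 3338

3338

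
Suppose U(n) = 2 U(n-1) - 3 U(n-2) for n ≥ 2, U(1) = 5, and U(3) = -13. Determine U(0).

Let U(0) = z.
U(2) = 10 - 3z
U(3) = 5 - 6z
So 5 - 6z = -13, giving z = 3.

3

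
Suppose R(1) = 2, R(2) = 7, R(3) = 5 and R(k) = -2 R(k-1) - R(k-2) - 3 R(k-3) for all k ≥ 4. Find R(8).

-254

R(4) = -2*5 - 7 - 3*2 = -23
R(5) = -2*(-23) - 5 - 3*7 = 20
R(6) = -2*20 - (-23) - 3*5 = -32
R(7) = -2*(-32) - 20 - 3*(-23) = 113
R(8) = -2*113 - (-32) - 3*20 = -254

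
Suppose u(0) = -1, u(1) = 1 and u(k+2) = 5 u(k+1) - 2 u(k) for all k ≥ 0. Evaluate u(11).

6207393

u(2) = 5·1 - 2·(-1) = 7
u(3) = 5·7 - 2·1 = 33
u(4) = 5·33 - 2·7 = 151
u(5) = 5·151 - 2·33 = 689
u(6) = 5·689 - 2·151 = 3143
u(7) = 5·3143 - 2·689 = 14337
u(8) = 5·14337 - 2·3143 = 65399
u(9) = 5·65399 - 2·14337 = 298321
u(10) = 5·298321 - 2·65399 = 1360807
u(11) = 5·1360807 - 2·298321 = 6207393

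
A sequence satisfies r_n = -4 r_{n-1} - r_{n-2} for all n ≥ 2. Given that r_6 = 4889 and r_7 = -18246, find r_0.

-1

Rearranging, r_{n-2} = -(r_n + 4 r_{n-1}).
r_5 = -(-18246 + 4*4889) = -1310
r_4 = -(4889 + 4*(-1310)) = 351
r_3 = -(-1310 + 4*351) = -94
r_2 = -(351 + 4*(-94)) = 25
r_1 = -(-94 + 4*25) = -6
r_0 = -(25 + 4*(-6)) = -1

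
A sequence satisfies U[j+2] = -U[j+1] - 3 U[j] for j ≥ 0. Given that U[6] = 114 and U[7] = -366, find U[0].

-6

Rearranging, U[j-2] = (U[j] + U[j-1]) / -3.
U[5] = (-366 + 114) / -3 = -252/-3 = 84
U[4] = (114 + 84) / -3 = 198/-3 = -66
U[3] = (84 + (-66)) / -3 = 18/-3 = -6
U[2] = (-66 + (-6)) / -3 = -72/-3 = 24
U[1] = (-6 + 24) / -3 = 18/-3 = -6
U[0] = (24 + (-6)) / -3 = 18/-3 = -6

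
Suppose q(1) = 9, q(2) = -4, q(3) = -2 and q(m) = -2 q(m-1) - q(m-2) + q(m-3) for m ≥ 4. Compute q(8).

q(4) = -2*(-2) - (-4) + 9 = 17
q(5) = -2*17 - (-2) + (-4) = -36
q(6) = -2*(-36) - 17 + (-2) = 53
q(7) = -2*53 - (-36) + 17 = -53
q(8) = -2*(-53) - 53 + (-36) = 17

17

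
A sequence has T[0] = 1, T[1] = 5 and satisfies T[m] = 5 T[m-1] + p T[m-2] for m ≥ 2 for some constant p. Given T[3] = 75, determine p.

T[2] = 25 + p
T[3] = 125 + 10p
So 125 + 10p = 75, giving p = -5.

-5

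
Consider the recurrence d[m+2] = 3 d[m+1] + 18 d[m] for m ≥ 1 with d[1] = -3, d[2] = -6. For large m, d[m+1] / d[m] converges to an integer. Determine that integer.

The characteristic equation is r^2 - 3r - 18 = 0, which factors as (r - 6)(r + 3) = 0.
So the roots are 6 and -3. Since |6| > |-3| and the coefficient of 6^m is non-zero, the ratio tends to 6.

6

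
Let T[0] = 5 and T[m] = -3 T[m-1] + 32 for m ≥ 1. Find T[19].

The fixed point is 32/(1 + 3) = 8, so T[m] - 8 = -3(T[m-1] - 8).
Hence T[m] = -3·(-3)^m + 8.
T[19] = -3·(-3)^{19} + 8 = -3·-1162261467 + 8 = 3486784409.

3486784409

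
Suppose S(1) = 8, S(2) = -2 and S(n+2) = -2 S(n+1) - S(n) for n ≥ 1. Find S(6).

22

S(3) = -2·(-2) - 8 = -4
S(4) = -2·(-4) - (-2) = 10
S(5) = -2·10 - (-4) = -16
S(6) = -2·(-16) - 10 = 22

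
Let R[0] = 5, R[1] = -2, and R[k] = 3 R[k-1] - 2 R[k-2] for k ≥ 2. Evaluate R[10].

-7156

R[2] = 3(-2) - 2(5) = -16
R[3] = 3(-16) - 2(-2) = -44
R[4] = 3(-44) - 2(-16) = -100
R[5] = 3(-100) - 2(-44) = -212
R[6] = 3(-212) - 2(-100) = -436
R[7] = 3(-436) - 2(-212) = -884
R[8] = 3(-884) - 2(-436) = -1780
R[9] = 3(-1780) - 2(-884) = -3572
R[10] = 3(-3572) - 2(-1780) = -7156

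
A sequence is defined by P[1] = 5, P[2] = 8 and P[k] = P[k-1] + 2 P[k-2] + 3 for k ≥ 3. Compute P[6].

168

P[3] = 8 + 2·5 + 3 = 21
P[4] = 21 + 2·8 + 3 = 40
P[5] = 40 + 2·21 + 3 = 85
P[6] = 85 + 2·40 + 3 = 168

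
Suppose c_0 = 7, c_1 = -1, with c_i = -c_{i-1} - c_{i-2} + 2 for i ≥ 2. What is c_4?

-1

c_2 = -(-1) - 7 + 2 = -4
c_3 = -(-4) - (-1) + 2 = 7
c_4 = -7 - (-4) + 2 = -1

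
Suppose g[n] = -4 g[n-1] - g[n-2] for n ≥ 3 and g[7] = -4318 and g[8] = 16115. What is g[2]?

Rearranging, g[n-2] = -(g[n] + 4 g[n-1]).
g[6] = -(16115 + 4(-4318)) = 1157
g[5] = -(-4318 + 4(1157)) = -310
g[4] = -(1157 + 4(-310)) = 83
g[3] = -(-310 + 4(83)) = -22
g[2] = -(83 + 4(-22)) = 5

5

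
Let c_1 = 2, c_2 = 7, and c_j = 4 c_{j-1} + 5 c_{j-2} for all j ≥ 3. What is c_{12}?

c_3 = 4·7 + 5·2 = 38
c_4 = 4·38 + 5·7 = 187
c_5 = 4·187 + 5·38 = 938
c_6 = 4·938 + 5·187 = 4687
c_7 = 4·4687 + 5·938 = 23438
c_8 = 4·23438 + 5·4687 = 117187
c_9 = 4·117187 + 5·23438 = 585938
c_{10} = 4·585938 + 5·117187 = 2929687
c_{11} = 4·2929687 + 5·585938 = 14648438
c_{12} = 4·14648438 + 5·2929687 = 73242187

73242187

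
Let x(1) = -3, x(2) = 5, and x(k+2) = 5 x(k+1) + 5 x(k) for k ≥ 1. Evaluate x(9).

501250

x(3) = 5*5 + 5*(-3) = 10
x(4) = 5*10 + 5*5 = 75
x(5) = 5*75 + 5*10 = 425
x(6) = 5*425 + 5*75 = 2500
x(7) = 5*2500 + 5*425 = 14625
x(8) = 5*14625 + 5*2500 = 85625
x(9) = 5*85625 + 5*14625 = 501250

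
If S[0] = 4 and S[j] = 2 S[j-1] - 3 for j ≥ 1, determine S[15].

32771

The fixed point is -3/(1 - 2) = 3, so S[j] - 3 = 2(S[j-1] - 3).
Hence S[j] = 1·2^j + 3.
S[15] = 1·2^{15} + 3 = 1·32768 + 3 = 32771.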